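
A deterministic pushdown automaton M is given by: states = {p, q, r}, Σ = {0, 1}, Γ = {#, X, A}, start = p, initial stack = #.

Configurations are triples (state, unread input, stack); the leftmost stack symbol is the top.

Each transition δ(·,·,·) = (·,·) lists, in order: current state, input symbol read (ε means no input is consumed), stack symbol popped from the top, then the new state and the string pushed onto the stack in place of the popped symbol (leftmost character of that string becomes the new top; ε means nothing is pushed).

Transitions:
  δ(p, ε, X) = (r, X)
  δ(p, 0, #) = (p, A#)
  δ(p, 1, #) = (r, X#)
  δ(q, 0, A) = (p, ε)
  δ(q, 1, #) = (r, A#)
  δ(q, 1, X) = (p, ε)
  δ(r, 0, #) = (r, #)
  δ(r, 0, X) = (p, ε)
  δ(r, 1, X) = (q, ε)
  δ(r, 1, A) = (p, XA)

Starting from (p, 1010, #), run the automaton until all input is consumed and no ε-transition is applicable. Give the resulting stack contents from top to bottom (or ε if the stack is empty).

#

(p, 1010, #)
  read 1, top #: go to r, push X# → (r, 010, X#)
  read 0, top X: go to p, push ε → (p, 10, #)
  read 1, top #: go to r, push X# → (r, 0, X#)
  read 0, top X: go to p, push ε → (p, ε, #)
All input consumed in state p with stack #.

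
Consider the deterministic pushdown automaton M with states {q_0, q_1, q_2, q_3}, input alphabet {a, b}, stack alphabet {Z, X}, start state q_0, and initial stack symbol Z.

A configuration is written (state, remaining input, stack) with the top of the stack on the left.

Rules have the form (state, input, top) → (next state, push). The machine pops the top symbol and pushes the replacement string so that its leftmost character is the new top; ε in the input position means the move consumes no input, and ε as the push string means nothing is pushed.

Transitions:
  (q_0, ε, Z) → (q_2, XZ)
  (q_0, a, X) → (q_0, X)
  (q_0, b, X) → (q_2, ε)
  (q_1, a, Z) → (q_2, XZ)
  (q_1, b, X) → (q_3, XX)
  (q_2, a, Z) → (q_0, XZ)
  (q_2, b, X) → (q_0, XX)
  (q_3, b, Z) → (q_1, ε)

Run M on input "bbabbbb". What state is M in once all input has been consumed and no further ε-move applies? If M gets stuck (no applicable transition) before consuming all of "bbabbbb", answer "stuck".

(q_0, bbabbbb, Z) ⊢ (q_2, bbabbbb, XZ) ⊢ (q_0, babbbb, XXZ) ⊢ (q_2, abbbb, XZ)
No transition for (q_2, a, top X); M blocks with input abbbb remaining.

stuck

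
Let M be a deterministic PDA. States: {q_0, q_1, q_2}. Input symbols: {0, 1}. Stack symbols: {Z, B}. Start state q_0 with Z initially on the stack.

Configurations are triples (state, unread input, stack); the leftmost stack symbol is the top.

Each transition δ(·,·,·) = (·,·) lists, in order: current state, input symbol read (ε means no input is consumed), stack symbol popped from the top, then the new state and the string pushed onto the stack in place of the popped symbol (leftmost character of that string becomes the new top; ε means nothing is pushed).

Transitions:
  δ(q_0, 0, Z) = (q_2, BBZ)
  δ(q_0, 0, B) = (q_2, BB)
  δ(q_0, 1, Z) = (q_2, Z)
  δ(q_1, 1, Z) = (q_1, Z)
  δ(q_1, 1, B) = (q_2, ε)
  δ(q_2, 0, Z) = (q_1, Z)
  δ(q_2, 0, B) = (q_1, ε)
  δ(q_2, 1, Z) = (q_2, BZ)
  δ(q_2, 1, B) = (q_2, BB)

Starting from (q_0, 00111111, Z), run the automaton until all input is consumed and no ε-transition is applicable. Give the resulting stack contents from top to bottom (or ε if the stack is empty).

(q_0, 00111111, Z)
  read 0, top Z: go to q_2, push BBZ → (q_2, 0111111, BBZ)
  read 0, top B: go to q_1, push ε → (q_1, 111111, BZ)
  read 1, top B: go to q_2, push ε → (q_2, 11111, Z)
  read 1, top Z: go to q_2, push BZ → (q_2, 1111, BZ)
  read 1, top B: go to q_2, push BB → (q_2, 111, BBZ)
  read 1, top B: go to q_2, push BB → (q_2, 11, BBBZ)
  read 1, top B: go to q_2, push BB → (q_2, 1, BBBBZ)
  read 1, top B: go to q_2, push BB → (q_2, ε, BBBBBZ)
All input consumed in state q_2 with stack BBBBBZ.

BBBBBZ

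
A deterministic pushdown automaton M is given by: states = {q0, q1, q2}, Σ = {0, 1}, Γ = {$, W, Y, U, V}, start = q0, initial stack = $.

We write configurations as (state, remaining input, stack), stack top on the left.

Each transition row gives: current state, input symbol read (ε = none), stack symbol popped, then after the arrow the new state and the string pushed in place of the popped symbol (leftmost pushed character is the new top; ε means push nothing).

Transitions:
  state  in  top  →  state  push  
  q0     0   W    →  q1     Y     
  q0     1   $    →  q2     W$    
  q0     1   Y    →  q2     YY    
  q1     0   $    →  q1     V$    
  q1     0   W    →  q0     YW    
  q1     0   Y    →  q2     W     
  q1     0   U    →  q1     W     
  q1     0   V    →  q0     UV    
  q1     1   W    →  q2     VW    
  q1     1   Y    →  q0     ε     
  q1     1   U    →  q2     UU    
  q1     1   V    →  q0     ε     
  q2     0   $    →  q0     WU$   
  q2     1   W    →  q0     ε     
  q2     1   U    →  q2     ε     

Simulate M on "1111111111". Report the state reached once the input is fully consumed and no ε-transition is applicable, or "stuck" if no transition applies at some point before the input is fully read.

(q0, 1111111111, $)
  read 1, top $: go to q2, push W$ → (q2, 111111111, W$)
  read 1, top W: go to q0, push ε → (q0, 11111111, $)
  read 1, top $: go to q2, push W$ → (q2, 1111111, W$)
  read 1, top W: go to q0, push ε → (q0, 111111, $)
  read 1, top $: go to q2, push W$ → (q2, 11111, W$)
  read 1, top W: go to q0, push ε → (q0, 1111, $)
  read 1, top $: go to q2, push W$ → (q2, 111, W$)
  read 1, top W: go to q0, push ε → (q0, 11, $)
  read 1, top $: go to q2, push W$ → (q2, 1, W$)
  read 1, top W: go to q0, push ε → (q0, ε, $)
All input consumed; M is in state q0.

q0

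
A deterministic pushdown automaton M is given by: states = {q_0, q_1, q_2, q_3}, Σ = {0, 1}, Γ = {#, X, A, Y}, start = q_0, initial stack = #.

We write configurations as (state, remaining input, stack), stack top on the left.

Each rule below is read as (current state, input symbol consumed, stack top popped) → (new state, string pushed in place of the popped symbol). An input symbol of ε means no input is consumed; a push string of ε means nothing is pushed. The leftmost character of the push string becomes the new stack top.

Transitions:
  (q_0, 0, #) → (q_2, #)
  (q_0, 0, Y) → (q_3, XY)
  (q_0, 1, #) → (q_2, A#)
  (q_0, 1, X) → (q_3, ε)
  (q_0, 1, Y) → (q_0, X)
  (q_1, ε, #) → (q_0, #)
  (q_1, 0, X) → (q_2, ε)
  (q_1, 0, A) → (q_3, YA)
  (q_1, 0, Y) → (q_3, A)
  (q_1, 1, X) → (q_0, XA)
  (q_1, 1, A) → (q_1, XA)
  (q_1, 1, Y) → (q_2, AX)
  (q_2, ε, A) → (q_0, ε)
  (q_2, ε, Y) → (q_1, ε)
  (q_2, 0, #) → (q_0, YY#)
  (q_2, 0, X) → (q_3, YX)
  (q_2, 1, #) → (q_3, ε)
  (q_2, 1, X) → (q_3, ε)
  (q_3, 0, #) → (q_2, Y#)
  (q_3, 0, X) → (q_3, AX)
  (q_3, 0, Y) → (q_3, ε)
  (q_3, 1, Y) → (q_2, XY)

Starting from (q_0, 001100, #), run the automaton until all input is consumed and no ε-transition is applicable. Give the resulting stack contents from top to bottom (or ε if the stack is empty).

(q_0, 001100, #)
  read 0, top #: go to q_2, push # → (q_2, 01100, #)
  read 0, top #: go to q_0, push YY# → (q_0, 1100, YY#)
  read 1, top Y: go to q_0, push X → (q_0, 100, XY#)
  read 1, top X: go to q_3, push ε → (q_3, 00, Y#)
  read 0, top Y: go to q_3, push ε → (q_3, 0, #)
  read 0, top #: go to q_2, push Y# → (q_2, ε, Y#)
  ε-move, top Y: go to q_1, push ε → (q_1, ε, #)
  ε-move, top #: go to q_0, push # → (q_0, ε, #)
All input consumed in state q_0 with stack #.

#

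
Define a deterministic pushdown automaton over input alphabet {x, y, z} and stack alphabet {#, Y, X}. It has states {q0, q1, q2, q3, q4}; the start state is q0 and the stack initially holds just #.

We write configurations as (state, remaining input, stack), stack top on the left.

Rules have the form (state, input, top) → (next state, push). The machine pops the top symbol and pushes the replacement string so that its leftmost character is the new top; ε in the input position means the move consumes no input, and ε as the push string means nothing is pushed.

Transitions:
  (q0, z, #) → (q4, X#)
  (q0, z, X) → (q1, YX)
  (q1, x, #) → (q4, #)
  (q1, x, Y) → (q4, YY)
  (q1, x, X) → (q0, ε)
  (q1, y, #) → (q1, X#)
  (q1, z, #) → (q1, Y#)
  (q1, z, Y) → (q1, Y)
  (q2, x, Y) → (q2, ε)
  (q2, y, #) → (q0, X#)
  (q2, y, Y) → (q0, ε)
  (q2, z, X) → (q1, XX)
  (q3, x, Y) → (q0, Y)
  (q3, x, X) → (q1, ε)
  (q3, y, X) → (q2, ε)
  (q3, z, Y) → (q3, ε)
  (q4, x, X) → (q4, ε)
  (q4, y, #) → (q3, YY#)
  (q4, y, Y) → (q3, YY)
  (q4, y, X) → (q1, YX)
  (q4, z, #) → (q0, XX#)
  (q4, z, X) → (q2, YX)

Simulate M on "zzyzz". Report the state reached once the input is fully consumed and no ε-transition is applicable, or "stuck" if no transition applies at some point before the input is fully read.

(q0, zzyzz, #)
  read z, top #: go to q4, push X# → (q4, zyzz, X#)
  read z, top X: go to q2, push YX → (q2, yzz, YX#)
  read y, top Y: go to q0, push ε → (q0, zz, X#)
  read z, top X: go to q1, push YX → (q1, z, YX#)
  read z, top Y: go to q1, push Y → (q1, ε, YX#)
All input consumed; M is in state q1.

q1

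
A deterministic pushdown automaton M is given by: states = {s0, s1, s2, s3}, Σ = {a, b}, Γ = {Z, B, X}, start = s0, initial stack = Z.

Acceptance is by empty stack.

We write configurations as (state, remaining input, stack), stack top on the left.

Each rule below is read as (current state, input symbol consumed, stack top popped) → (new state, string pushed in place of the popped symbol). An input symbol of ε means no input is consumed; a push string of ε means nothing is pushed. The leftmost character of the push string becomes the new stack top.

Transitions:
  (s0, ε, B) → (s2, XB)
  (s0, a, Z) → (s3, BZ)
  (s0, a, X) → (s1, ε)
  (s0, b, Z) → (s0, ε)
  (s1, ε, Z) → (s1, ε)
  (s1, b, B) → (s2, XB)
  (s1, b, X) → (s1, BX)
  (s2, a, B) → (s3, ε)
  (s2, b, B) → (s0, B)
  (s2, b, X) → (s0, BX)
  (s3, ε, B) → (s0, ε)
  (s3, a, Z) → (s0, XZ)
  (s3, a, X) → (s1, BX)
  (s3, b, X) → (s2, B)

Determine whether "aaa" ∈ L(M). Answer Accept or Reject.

Reject

(s0, aaa, Z) ⊢ (s3, aa, BZ) ⊢ (s0, aa, Z) ⊢ (s3, a, BZ) ⊢ (s0, a, Z) ⊢ (s3, ε, BZ) ⊢ (s0, ε, Z)
All input consumed; stack is Z, not empty, and no further ε-move applies.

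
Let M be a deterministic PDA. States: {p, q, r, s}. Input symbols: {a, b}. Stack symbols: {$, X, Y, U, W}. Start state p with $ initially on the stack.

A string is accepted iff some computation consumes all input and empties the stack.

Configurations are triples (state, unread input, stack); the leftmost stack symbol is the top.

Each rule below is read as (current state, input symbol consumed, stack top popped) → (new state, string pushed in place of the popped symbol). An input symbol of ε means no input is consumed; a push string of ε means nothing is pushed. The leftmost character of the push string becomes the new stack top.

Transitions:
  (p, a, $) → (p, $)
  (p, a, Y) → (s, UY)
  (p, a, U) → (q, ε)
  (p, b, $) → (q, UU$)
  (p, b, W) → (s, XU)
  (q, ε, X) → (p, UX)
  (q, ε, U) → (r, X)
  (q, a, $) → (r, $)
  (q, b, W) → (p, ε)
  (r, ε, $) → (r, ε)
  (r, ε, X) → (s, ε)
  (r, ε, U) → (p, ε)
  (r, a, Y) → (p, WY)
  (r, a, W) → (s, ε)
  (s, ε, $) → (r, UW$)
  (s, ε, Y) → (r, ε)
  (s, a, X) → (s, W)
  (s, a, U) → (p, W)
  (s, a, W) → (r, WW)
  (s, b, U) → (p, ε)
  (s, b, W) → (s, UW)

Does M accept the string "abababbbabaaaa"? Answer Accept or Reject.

Reject

(p, abababbbabaaaa, $) ⊢ (p, bababbbabaaaa, $) ⊢ (q, ababbbabaaaa, UU$) ⊢ (r, ababbbabaaaa, XU$) ⊢ (s, ababbbabaaaa, U$) ⊢ (p, babbbabaaaa, W$) ⊢ (s, abbbabaaaa, XU$) ⊢ (s, bbbabaaaa, WU$) ⊢ (s, bbabaaaa, UWU$) ⊢ (p, babaaaa, WU$) ⊢ (s, abaaaa, XUU$) ⊢ (s, baaaa, WUU$) ⊢ (s, aaaa, UWUU$) ⊢ (p, aaa, WWUU$)
No transition applies at (p, aaa, WWUU$); input not fully consumed.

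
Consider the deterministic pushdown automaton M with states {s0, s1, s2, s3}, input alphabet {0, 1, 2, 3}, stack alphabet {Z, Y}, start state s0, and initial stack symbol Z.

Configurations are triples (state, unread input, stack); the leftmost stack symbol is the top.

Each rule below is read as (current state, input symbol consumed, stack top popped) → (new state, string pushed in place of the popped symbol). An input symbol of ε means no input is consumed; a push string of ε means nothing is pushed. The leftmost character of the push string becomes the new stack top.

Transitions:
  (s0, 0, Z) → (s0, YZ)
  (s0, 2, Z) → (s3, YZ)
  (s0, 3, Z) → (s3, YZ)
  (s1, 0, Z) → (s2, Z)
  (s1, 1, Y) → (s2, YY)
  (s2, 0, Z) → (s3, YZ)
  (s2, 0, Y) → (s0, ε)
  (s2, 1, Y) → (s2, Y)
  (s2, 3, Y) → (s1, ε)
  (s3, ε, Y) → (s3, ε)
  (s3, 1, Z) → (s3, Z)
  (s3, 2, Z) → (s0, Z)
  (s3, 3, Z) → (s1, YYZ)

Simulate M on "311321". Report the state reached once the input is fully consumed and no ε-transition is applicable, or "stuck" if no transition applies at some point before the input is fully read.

(s0, 311321, Z) ⊢ (s3, 11321, YZ) ⊢ (s3, 11321, Z) ⊢ (s3, 1321, Z) ⊢ (s3, 321, Z) ⊢ (s1, 21, YYZ)
No transition for (s1, 2, top Y); M blocks with input 21 remaining.

stuck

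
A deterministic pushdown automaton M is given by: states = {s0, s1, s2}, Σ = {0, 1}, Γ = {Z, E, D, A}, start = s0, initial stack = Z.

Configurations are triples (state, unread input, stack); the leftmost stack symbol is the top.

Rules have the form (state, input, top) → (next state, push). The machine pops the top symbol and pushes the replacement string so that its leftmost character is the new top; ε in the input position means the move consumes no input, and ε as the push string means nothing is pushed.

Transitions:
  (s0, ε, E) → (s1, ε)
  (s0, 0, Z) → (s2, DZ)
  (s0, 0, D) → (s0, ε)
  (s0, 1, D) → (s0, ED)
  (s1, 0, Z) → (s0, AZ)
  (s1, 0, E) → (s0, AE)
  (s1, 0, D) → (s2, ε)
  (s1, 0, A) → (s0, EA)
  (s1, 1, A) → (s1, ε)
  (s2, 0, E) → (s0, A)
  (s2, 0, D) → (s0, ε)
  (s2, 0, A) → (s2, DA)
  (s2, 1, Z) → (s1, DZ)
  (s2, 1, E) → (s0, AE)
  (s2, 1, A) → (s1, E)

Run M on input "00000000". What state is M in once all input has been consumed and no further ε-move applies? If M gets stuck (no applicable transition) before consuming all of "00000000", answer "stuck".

(s0, 00000000, Z)
  read 0, top Z: go to s2, push DZ → (s2, 0000000, DZ)
  read 0, top D: go to s0, push ε → (s0, 000000, Z)
  read 0, top Z: go to s2, push DZ → (s2, 00000, DZ)
  read 0, top D: go to s0, push ε → (s0, 0000, Z)
  read 0, top Z: go to s2, push DZ → (s2, 000, DZ)
  read 0, top D: go to s0, push ε → (s0, 00, Z)
  read 0, top Z: go to s2, push DZ → (s2, 0, DZ)
  read 0, top D: go to s0, push ε → (s0, ε, Z)
All input consumed; M is in state s0.

s0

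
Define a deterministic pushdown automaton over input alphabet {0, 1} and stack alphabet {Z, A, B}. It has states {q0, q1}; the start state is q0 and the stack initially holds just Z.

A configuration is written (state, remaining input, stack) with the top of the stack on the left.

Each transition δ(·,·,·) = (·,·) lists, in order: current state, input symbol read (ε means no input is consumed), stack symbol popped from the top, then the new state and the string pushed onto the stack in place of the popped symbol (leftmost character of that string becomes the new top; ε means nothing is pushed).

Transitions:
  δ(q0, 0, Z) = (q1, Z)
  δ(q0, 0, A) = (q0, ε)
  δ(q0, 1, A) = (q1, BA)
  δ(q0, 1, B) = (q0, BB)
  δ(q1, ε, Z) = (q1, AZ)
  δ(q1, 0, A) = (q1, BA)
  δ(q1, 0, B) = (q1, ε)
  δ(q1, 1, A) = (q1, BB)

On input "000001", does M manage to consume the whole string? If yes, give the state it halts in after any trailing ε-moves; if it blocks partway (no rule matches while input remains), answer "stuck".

(q0, 000001, Z)
  read 0, top Z: go to q1, push Z → (q1, 00001, Z)
  ε-move, top Z: go to q1, push AZ → (q1, 00001, AZ)
  read 0, top A: go to q1, push BA → (q1, 0001, BAZ)
  read 0, top B: go to q1, push ε → (q1, 001, AZ)
  read 0, top A: go to q1, push BA → (q1, 01, BAZ)
  read 0, top B: go to q1, push ε → (q1, 1, AZ)
  read 1, top A: go to q1, push BB → (q1, ε, BBZ)
All input consumed; M is in state q1.

q1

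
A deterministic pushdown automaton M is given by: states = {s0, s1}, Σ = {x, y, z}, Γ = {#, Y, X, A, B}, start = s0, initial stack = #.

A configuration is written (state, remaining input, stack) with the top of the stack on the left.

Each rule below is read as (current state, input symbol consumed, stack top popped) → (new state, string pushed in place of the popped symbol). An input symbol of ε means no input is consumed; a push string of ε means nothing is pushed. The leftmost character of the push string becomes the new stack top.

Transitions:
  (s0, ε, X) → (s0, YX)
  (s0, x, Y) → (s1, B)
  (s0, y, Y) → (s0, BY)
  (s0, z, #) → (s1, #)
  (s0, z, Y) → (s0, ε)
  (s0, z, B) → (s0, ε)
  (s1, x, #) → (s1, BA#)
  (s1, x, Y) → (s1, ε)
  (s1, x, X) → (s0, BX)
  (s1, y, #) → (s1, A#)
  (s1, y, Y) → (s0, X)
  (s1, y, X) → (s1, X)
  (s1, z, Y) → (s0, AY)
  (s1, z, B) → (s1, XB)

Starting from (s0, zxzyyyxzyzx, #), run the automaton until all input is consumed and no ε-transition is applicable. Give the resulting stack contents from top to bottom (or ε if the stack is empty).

BXBA#

(s0, zxzyyyxzyzx, #)
  read z, top #: go to s1, push # → (s1, xzyyyxzyzx, #)
  read x, top #: go to s1, push BA# → (s1, zyyyxzyzx, BA#)
  read z, top B: go to s1, push XB → (s1, yyyxzyzx, XBA#)
  read y, top X: go to s1, push X → (s1, yyxzyzx, XBA#)
  read y, top X: go to s1, push X → (s1, yxzyzx, XBA#)
  read y, top X: go to s1, push X → (s1, xzyzx, XBA#)
  read x, top X: go to s0, push BX → (s0, zyzx, BXBA#)
  read z, top B: go to s0, push ε → (s0, yzx, XBA#)
  ε-move, top X: go to s0, push YX → (s0, yzx, YXBA#)
  read y, top Y: go to s0, push BY → (s0, zx, BYXBA#)
  read z, top B: go to s0, push ε → (s0, x, YXBA#)
  read x, top Y: go to s1, push B → (s1, ε, BXBA#)
All input consumed in state s1 with stack BXBA#.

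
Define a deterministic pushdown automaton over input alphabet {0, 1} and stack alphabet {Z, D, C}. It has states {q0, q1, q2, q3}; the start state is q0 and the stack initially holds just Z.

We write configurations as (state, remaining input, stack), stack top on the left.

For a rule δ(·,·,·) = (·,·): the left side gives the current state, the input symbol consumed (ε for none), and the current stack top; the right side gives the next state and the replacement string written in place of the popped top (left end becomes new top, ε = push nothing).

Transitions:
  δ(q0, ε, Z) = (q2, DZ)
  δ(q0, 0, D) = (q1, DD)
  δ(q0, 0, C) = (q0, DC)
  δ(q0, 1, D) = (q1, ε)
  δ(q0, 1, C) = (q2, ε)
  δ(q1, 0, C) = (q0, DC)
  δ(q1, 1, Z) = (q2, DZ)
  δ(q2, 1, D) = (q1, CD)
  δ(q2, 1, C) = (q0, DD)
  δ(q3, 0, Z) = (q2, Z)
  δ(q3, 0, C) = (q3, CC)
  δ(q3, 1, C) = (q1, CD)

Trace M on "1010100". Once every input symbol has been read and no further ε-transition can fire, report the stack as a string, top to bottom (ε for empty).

DDCDZ

(q0, 1010100, Z) ⊢ (q2, 1010100, DZ) ⊢ (q1, 010100, CDZ) ⊢ (q0, 10100, DCDZ) ⊢ (q1, 0100, CDZ) ⊢ (q0, 100, DCDZ) ⊢ (q1, 00, CDZ) ⊢ (q0, 0, DCDZ) ⊢ (q1, ε, DDCDZ)
All input consumed in state q1 with stack DDCDZ.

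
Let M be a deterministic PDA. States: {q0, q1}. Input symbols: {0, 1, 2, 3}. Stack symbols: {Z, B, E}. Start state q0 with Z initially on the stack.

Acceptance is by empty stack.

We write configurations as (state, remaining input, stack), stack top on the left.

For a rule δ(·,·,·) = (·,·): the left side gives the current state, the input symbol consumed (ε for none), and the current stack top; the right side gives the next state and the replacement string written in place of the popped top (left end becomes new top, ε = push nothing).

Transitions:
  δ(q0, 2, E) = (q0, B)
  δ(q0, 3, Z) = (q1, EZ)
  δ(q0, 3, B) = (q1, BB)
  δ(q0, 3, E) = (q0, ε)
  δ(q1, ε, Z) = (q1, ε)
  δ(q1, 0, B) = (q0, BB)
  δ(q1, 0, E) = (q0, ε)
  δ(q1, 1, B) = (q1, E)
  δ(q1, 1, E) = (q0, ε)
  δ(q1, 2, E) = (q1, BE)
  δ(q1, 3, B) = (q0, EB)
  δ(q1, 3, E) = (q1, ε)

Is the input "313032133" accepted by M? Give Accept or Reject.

Accept

(q0, 313032133, Z) ⊢ (q1, 13032133, EZ) ⊢ (q0, 3032133, Z) ⊢ (q1, 032133, EZ) ⊢ (q0, 32133, Z) ⊢ (q1, 2133, EZ) ⊢ (q1, 133, BEZ) ⊢ (q1, 33, EEZ) ⊢ (q1, 3, EZ) ⊢ (q1, ε, Z) ⊢ (q1, ε, ε)
All input consumed and the stack is empty.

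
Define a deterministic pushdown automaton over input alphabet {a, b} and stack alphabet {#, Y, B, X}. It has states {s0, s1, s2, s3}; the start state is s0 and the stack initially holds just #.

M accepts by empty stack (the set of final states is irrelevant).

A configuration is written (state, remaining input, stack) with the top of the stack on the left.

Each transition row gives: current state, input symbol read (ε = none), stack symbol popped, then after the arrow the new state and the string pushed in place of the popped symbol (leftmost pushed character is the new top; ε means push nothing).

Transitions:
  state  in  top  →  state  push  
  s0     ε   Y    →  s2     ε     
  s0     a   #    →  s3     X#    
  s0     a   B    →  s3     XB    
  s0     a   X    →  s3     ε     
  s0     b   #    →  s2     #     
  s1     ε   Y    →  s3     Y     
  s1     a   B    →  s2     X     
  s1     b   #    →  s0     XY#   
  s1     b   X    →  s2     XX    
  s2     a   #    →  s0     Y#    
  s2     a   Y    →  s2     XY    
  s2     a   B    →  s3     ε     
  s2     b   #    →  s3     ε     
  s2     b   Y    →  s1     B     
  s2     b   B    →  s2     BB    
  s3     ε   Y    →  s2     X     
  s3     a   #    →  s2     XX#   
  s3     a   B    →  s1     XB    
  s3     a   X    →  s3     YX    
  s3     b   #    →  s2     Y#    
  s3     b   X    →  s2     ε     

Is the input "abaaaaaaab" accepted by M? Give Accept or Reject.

Accept

(s0, abaaaaaaab, #)
  read a, top #: go to s3, push X# → (s3, baaaaaaab, X#)
  read b, top X: go to s2, push ε → (s2, aaaaaaab, #)
  read a, top #: go to s0, push Y# → (s0, aaaaaab, Y#)
  ε-move, top Y: go to s2, push ε → (s2, aaaaaab, #)
  read a, top #: go to s0, push Y# → (s0, aaaaab, Y#)
  ε-move, top Y: go to s2, push ε → (s2, aaaaab, #)
  read a, top #: go to s0, push Y# → (s0, aaaab, Y#)
  ε-move, top Y: go to s2, push ε → (s2, aaaab, #)
  read a, top #: go to s0, push Y# → (s0, aaab, Y#)
  ε-move, top Y: go to s2, push ε → (s2, aaab, #)
  read a, top #: go to s0, push Y# → (s0, aab, Y#)
  ε-move, top Y: go to s2, push ε → (s2, aab, #)
  read a, top #: go to s0, push Y# → (s0, ab, Y#)
  ε-move, top Y: go to s2, push ε → (s2, ab, #)
  read a, top #: go to s0, push Y# → (s0, b, Y#)
  ε-move, top Y: go to s2, push ε → (s2, b, #)
  read b, top #: go to s3, push ε → (s3, ε, ε)
All input consumed and the stack is empty.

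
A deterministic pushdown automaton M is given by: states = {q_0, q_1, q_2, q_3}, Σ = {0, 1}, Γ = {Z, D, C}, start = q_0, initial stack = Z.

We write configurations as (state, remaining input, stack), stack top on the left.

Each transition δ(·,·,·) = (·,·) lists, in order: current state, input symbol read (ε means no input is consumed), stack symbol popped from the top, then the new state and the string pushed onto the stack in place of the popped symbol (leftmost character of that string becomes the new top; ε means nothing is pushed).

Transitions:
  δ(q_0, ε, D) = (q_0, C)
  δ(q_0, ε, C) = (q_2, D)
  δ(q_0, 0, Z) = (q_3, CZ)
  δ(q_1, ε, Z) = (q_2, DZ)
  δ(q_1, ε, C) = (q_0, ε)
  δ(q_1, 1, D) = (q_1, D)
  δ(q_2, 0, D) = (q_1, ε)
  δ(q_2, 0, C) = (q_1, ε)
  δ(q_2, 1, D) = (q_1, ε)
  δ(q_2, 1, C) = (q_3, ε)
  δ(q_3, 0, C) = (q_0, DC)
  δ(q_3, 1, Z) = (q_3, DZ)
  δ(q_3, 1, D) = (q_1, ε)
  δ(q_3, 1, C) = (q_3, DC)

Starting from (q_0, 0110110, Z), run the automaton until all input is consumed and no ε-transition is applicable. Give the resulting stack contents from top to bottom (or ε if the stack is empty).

CZ

(q_0, 0110110, Z) ⊢ (q_3, 110110, CZ) ⊢ (q_3, 10110, DCZ) ⊢ (q_1, 0110, CZ) ⊢ (q_0, 0110, Z) ⊢ (q_3, 110, CZ) ⊢ (q_3, 10, DCZ) ⊢ (q_1, 0, CZ) ⊢ (q_0, 0, Z) ⊢ (q_3, ε, CZ)
All input consumed in state q_3 with stack CZ.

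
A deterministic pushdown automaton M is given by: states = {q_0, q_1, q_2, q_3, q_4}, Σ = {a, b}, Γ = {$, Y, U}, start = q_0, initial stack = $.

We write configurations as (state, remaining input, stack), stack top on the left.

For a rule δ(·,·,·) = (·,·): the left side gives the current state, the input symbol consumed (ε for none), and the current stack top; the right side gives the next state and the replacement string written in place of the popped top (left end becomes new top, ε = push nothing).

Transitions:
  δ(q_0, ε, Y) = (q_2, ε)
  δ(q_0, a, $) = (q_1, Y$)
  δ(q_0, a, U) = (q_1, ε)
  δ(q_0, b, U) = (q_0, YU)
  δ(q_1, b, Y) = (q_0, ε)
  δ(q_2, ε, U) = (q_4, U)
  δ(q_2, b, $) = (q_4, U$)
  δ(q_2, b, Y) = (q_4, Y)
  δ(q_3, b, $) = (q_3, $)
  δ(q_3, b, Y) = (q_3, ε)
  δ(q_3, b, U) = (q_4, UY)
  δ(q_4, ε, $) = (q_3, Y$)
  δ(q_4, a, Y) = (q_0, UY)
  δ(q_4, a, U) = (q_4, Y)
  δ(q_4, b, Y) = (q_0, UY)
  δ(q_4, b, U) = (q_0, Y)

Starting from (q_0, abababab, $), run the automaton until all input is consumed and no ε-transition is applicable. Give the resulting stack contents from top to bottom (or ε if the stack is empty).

$

(q_0, abababab, $)
  read a, top $: go to q_1, push Y$ → (q_1, bababab, Y$)
  read b, top Y: go to q_0, push ε → (q_0, ababab, $)
  read a, top $: go to q_1, push Y$ → (q_1, babab, Y$)
  read b, top Y: go to q_0, push ε → (q_0, abab, $)
  read a, top $: go to q_1, push Y$ → (q_1, bab, Y$)
  read b, top Y: go to q_0, push ε → (q_0, ab, $)
  read a, top $: go to q_1, push Y$ → (q_1, b, Y$)
  read b, top Y: go to q_0, push ε → (q_0, ε, $)
All input consumed in state q_0 with stack $.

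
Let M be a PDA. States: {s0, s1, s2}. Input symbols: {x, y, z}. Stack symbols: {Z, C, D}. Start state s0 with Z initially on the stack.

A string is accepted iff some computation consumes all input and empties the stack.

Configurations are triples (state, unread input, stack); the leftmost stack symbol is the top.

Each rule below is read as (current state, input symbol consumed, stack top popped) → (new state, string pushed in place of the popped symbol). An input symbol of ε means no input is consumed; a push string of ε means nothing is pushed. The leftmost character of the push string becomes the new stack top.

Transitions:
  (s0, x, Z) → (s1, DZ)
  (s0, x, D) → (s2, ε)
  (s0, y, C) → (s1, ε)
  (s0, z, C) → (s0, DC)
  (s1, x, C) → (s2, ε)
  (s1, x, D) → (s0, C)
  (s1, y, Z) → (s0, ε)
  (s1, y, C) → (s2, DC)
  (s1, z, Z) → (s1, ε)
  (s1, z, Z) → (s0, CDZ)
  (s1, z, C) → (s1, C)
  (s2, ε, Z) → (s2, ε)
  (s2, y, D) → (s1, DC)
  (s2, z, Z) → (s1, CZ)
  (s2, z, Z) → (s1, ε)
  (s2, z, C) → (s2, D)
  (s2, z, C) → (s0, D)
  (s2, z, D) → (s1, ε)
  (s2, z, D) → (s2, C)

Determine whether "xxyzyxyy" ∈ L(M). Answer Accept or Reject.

One accepting computation: (s0, xxyzyxyy, Z) ⊢ (s1, xyzyxyy, DZ) ⊢ (s0, yzyxyy, CZ) ⊢ (s1, zyxyy, Z) ⊢ (s0, yxyy, CDZ) ⊢ (s1, xyy, DZ) ⊢ (s0, yy, CZ) ⊢ (s1, y, Z) ⊢ (s0, ε, ε)
All input consumed and the stack is empty.

Accept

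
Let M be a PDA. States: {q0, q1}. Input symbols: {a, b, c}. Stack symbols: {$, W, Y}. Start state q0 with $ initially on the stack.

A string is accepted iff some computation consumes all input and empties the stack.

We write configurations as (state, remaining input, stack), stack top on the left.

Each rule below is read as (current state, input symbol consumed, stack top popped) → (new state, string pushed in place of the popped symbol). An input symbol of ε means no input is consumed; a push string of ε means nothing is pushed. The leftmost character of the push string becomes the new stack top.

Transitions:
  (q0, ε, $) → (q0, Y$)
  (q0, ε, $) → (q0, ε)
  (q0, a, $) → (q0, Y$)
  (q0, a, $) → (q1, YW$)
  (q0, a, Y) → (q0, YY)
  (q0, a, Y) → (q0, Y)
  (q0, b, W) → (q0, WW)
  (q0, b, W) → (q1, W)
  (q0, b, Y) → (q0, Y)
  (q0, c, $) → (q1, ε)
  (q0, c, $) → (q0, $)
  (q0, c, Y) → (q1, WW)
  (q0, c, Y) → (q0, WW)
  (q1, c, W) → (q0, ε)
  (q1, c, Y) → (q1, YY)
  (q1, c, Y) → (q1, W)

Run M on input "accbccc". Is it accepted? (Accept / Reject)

One accepting computation: (q0, accbccc, $) ⊢ (q0, ccbccc, Y$) ⊢ (q1, cbccc, WW$) ⊢ (q0, bccc, W$) ⊢ (q1, ccc, W$) ⊢ (q0, cc, $) ⊢ (q0, c, $) ⊢ (q1, ε, ε)
All input consumed and the stack is empty.

Accept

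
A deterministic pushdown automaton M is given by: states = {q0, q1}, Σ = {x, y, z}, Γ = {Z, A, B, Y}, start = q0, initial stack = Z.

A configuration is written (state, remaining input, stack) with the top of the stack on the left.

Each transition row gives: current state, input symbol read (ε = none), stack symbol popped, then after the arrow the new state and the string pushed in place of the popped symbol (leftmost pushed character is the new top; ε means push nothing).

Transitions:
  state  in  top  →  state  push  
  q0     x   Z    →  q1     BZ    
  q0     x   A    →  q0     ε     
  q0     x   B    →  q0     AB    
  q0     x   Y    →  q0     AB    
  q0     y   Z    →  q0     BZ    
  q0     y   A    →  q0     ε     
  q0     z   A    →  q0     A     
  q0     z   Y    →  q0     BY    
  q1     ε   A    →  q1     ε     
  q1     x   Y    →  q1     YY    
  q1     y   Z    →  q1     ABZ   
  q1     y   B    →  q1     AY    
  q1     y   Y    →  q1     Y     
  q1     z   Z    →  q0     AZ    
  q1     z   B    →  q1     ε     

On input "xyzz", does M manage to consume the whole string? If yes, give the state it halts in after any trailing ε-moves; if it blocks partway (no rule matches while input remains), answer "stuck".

stuck

(q0, xyzz, Z)
  read x, top Z: go to q1, push BZ → (q1, yzz, BZ)
  read y, top B: go to q1, push AY → (q1, zz, AYZ)
  ε-move, top A: go to q1, push ε → (q1, zz, YZ)
No transition for (q1, z, top Y); M blocks with input zz remaining.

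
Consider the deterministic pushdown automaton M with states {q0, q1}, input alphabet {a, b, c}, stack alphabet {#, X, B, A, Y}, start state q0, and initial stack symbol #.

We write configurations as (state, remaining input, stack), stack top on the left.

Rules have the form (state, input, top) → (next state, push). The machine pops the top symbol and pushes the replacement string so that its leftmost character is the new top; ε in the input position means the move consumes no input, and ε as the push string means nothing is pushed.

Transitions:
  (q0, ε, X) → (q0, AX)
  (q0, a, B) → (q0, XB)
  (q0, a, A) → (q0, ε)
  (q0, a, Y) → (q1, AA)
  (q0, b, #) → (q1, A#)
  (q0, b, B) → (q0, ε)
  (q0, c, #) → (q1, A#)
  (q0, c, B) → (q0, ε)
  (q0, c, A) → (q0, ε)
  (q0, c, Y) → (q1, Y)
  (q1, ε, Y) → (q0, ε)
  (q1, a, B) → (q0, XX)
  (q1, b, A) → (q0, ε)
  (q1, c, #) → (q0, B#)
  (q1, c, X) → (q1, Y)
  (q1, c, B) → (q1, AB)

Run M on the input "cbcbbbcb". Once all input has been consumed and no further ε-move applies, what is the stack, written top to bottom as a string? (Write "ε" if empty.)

(q0, cbcbbbcb, #) ⊢ (q1, bcbbbcb, A#) ⊢ (q0, cbbbcb, #) ⊢ (q1, bbbcb, A#) ⊢ (q0, bbcb, #) ⊢ (q1, bcb, A#) ⊢ (q0, cb, #) ⊢ (q1, b, A#) ⊢ (q0, ε, #)
All input consumed in state q0 with stack #.

#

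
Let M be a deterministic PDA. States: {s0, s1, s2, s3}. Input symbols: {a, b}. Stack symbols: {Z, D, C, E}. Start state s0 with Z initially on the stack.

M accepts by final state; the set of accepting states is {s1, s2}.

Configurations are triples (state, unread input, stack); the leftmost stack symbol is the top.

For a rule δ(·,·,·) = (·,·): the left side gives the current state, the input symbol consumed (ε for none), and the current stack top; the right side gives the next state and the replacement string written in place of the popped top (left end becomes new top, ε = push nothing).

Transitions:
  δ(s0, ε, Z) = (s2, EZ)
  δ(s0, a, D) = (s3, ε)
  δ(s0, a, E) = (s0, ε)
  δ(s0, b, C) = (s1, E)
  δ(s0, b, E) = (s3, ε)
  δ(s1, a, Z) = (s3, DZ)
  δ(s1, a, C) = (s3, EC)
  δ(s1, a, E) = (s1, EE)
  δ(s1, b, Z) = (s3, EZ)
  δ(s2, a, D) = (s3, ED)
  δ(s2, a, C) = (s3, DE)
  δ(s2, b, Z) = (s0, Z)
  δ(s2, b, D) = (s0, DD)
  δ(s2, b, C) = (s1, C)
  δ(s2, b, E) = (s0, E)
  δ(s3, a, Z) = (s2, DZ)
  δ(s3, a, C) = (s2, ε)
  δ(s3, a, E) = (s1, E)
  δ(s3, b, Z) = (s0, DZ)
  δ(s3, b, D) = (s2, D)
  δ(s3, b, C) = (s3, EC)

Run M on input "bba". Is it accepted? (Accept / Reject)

(s0, bba, Z)
  ε-move, top Z: go to s2, push EZ → (s2, bba, EZ)
  read b, top E: go to s0, push E → (s0, ba, EZ)
  read b, top E: go to s3, push ε → (s3, a, Z)
  read a, top Z: go to s2, push DZ → (s2, ε, DZ)
All input consumed; state s2 ∈ F.

Accept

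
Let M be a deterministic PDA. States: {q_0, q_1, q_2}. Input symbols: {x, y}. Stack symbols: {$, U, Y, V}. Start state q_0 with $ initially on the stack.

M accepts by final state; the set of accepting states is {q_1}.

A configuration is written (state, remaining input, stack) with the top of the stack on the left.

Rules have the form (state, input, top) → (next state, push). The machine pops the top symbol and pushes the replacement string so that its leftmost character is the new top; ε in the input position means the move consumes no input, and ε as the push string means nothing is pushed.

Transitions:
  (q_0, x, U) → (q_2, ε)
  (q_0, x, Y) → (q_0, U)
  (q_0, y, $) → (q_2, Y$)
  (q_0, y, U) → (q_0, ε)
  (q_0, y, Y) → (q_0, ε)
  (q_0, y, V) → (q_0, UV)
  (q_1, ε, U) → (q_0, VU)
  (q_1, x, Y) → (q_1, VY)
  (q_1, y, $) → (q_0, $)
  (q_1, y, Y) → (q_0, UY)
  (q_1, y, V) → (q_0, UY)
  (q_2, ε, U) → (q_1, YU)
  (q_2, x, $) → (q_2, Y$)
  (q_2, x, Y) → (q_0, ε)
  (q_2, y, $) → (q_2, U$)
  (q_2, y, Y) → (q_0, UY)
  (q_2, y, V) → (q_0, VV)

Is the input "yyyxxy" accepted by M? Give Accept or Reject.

Accept

(q_0, yyyxxy, $) ⊢ (q_2, yyxxy, Y$) ⊢ (q_0, yxxy, UY$) ⊢ (q_0, xxy, Y$) ⊢ (q_0, xy, U$) ⊢ (q_2, y, $) ⊢ (q_2, ε, U$) ⊢ (q_1, ε, YU$)
All input consumed; state q_1 ∈ F.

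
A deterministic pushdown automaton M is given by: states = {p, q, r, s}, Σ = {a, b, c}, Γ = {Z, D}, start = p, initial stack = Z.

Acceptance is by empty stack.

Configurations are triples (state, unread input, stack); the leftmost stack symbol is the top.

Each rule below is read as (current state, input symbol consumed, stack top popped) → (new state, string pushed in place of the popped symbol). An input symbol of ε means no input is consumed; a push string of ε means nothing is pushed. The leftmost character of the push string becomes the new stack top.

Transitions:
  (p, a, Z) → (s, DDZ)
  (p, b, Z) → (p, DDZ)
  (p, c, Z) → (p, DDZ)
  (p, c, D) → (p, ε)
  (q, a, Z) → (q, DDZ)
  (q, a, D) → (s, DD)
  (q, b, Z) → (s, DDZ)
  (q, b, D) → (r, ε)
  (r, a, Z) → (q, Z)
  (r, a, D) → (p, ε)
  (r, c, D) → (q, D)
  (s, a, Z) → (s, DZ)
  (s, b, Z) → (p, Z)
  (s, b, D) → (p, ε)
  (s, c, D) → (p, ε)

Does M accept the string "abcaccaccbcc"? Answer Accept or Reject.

Reject

(p, abcaccaccbcc, Z)
  read a, top Z: go to s, push DDZ → (s, bcaccaccbcc, DDZ)
  read b, top D: go to p, push ε → (p, caccaccbcc, DZ)
  read c, top D: go to p, push ε → (p, accaccbcc, Z)
  read a, top Z: go to s, push DDZ → (s, ccaccbcc, DDZ)
  read c, top D: go to p, push ε → (p, caccbcc, DZ)
  read c, top D: go to p, push ε → (p, accbcc, Z)
  read a, top Z: go to s, push DDZ → (s, ccbcc, DDZ)
  read c, top D: go to p, push ε → (p, cbcc, DZ)
  read c, top D: go to p, push ε → (p, bcc, Z)
  read b, top Z: go to p, push DDZ → (p, cc, DDZ)
  read c, top D: go to p, push ε → (p, c, DZ)
  read c, top D: go to p, push ε → (p, ε, Z)
All input consumed; stack is Z, not empty, and no further ε-move applies.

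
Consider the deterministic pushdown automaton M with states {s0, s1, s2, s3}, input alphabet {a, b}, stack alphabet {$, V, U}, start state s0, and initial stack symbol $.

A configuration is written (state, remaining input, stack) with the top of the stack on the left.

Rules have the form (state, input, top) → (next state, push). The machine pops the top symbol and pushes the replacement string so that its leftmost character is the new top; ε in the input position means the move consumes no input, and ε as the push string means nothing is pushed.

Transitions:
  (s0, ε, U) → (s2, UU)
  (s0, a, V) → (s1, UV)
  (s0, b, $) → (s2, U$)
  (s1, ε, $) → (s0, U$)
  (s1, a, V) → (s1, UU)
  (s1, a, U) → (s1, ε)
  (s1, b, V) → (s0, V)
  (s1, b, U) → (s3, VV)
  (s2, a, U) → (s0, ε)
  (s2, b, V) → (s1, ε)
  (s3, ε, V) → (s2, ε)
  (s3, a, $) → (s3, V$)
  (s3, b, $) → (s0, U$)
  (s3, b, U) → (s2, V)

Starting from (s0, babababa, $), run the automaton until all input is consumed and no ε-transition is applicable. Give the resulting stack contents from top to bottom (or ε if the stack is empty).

$

(s0, babababa, $) ⊢ (s2, abababa, U$) ⊢ (s0, bababa, $) ⊢ (s2, ababa, U$) ⊢ (s0, baba, $) ⊢ (s2, aba, U$) ⊢ (s0, ba, $) ⊢ (s2, a, U$) ⊢ (s0, ε, $)
All input consumed in state s0 with stack $.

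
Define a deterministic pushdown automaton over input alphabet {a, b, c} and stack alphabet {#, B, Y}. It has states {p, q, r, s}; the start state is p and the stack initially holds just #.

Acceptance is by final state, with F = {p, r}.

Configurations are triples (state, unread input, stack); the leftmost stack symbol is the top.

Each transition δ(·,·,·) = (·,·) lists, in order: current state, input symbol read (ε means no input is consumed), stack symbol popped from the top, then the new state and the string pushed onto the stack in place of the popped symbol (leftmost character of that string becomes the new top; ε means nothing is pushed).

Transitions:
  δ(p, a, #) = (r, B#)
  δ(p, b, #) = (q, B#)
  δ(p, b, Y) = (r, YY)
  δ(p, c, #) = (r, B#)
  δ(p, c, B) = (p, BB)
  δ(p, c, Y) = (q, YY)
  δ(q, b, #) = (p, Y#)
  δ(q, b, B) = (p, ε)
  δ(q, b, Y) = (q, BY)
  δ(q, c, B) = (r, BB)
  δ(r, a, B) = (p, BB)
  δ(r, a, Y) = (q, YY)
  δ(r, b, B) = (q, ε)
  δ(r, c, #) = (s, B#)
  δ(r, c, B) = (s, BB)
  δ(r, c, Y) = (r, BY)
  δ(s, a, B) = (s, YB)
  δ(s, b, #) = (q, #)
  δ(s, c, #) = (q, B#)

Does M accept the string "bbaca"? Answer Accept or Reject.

Reject

(p, bbaca, #)
  read b, top #: go to q, push B# → (q, baca, B#)
  read b, top B: go to p, push ε → (p, aca, #)
  read a, top #: go to r, push B# → (r, ca, B#)
  read c, top B: go to s, push BB → (s, a, BB#)
  read a, top B: go to s, push YB → (s, ε, YBB#)
All input consumed; state s ∉ F and no further ε-move applies.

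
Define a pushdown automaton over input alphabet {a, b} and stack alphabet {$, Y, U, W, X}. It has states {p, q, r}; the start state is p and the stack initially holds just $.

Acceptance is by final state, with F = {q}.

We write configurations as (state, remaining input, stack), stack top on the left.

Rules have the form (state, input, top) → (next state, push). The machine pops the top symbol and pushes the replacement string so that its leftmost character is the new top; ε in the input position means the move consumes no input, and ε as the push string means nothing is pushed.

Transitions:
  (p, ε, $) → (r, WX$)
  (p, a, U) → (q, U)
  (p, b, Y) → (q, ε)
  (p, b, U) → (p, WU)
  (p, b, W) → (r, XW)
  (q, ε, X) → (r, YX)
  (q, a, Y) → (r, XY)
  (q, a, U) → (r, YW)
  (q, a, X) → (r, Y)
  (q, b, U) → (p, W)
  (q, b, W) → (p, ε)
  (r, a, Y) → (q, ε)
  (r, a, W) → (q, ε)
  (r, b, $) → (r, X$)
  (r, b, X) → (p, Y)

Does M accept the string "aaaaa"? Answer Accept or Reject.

Accept

One accepting computation: (p, aaaaa, $) ⊢ (r, aaaaa, WX$) ⊢ (q, aaaa, X$) ⊢ (r, aaaa, YX$) ⊢ (q, aaa, X$) ⊢ (r, aaa, YX$) ⊢ (q, aa, X$) ⊢ (r, a, Y$) ⊢ (q, ε, $)
All input consumed and state q ∈ F.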